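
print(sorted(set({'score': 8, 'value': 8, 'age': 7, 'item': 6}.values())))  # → [6, 7, 8]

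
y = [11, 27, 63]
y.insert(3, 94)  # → [11, 27, 63, 94]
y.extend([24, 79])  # [11, 27, 63, 94, 24, 79]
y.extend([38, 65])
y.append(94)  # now [11, 27, 63, 94, 24, 79, 38, 65, 94]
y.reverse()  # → [94, 65, 38, 79, 24, 94, 63, 27, 11]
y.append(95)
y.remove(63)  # [94, 65, 38, 79, 24, 94, 27, 11, 95]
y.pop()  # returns 95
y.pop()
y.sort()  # [24, 27, 38, 65, 79, 94, 94]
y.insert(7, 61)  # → [24, 27, 38, 65, 79, 94, 94, 61]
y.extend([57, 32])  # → [24, 27, 38, 65, 79, 94, 94, 61, 57, 32]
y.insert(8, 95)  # [24, 27, 38, 65, 79, 94, 94, 61, 95, 57, 32]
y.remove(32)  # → [24, 27, 38, 65, 79, 94, 94, 61, 95, 57]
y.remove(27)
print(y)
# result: [24, 38, 65, 79, 94, 94, 61, 95, 57]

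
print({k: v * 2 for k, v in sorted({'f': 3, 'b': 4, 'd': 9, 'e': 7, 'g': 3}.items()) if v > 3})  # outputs {'b': 8, 'd': 18, 'e': 14}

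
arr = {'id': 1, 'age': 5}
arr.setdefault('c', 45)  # 45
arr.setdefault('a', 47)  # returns 47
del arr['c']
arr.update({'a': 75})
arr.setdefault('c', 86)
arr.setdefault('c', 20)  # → 86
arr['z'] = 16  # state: {'id': 1, 'age': 5, 'a': 75, 'c': 86, 'z': 16}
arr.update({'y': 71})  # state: {'id': 1, 'age': 5, 'a': 75, 'c': 86, 'z': 16, 'y': 71}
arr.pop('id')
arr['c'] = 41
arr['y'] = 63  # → {'age': 5, 'a': 75, 'c': 41, 'z': 16, 'y': 63}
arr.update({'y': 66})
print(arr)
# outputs {'age': 5, 'a': 75, 'c': 41, 'z': 16, 'y': 66}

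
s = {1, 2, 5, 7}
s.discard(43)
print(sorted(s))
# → [1, 2, 5, 7]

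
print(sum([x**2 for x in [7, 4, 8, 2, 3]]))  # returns 142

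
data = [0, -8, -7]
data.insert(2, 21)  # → [0, -8, 21, -7]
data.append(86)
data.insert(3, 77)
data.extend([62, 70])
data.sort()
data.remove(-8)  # [-7, 0, 21, 62, 70, 77, 86]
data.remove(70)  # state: [-7, 0, 21, 62, 77, 86]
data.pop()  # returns 86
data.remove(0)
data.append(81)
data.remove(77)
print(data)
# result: [-7, 21, 62, 81]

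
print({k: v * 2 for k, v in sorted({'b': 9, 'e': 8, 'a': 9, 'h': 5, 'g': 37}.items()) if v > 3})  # {'a': 18, 'b': 18, 'e': 16, 'g': 74, 'h': 10}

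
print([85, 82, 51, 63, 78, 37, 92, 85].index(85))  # 0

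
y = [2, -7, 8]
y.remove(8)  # [2, -7]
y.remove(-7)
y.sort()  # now [2]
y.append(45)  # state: [2, 45]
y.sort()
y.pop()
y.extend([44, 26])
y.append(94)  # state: [2, 44, 26, 94]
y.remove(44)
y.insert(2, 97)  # [2, 26, 97, 94]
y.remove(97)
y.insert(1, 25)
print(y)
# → [2, 25, 26, 94]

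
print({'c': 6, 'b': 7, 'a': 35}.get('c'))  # 6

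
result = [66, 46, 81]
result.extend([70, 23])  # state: [66, 46, 81, 70, 23]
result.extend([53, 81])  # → [66, 46, 81, 70, 23, 53, 81]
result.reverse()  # [81, 53, 23, 70, 81, 46, 66]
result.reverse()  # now [66, 46, 81, 70, 23, 53, 81]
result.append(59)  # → [66, 46, 81, 70, 23, 53, 81, 59]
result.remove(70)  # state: [66, 46, 81, 23, 53, 81, 59]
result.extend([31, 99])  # [66, 46, 81, 23, 53, 81, 59, 31, 99]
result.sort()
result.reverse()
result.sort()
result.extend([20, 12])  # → [23, 31, 46, 53, 59, 66, 81, 81, 99, 20, 12]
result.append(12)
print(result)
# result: [23, 31, 46, 53, 59, 66, 81, 81, 99, 20, 12, 12]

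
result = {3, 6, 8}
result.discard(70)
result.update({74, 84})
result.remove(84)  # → {3, 6, 8, 74}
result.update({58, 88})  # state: {3, 6, 8, 58, 74, 88}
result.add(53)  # {3, 6, 8, 53, 58, 74, 88}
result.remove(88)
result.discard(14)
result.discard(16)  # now {3, 6, 8, 53, 58, 74}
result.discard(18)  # {3, 6, 8, 53, 58, 74}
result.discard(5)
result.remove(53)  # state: {3, 6, 8, 58, 74}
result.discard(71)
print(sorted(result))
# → [3, 6, 8, 58, 74]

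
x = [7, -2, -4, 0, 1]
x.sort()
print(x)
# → [-4, -2, 0, 1, 7]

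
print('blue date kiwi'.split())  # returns ['blue', 'date', 'kiwi']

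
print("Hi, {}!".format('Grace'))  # Hi, Grace!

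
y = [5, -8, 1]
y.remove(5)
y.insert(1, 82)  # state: [-8, 82, 1]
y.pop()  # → 1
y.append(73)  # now [-8, 82, 73]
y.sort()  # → [-8, 73, 82]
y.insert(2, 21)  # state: [-8, 73, 21, 82]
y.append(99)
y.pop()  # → 99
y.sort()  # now [-8, 21, 73, 82]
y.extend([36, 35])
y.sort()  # [-8, 21, 35, 36, 73, 82]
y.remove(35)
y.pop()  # 82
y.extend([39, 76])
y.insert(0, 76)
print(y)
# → [76, -8, 21, 36, 73, 39, 76]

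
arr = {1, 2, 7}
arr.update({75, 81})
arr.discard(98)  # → {1, 2, 7, 75, 81}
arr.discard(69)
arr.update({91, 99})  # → {1, 2, 7, 75, 81, 91, 99}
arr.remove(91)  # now {1, 2, 7, 75, 81, 99}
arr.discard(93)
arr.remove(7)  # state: {1, 2, 75, 81, 99}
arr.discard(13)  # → {1, 2, 75, 81, 99}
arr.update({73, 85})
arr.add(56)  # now {1, 2, 56, 73, 75, 81, 85, 99}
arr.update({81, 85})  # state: {1, 2, 56, 73, 75, 81, 85, 99}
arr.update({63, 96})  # {1, 2, 56, 63, 73, 75, 81, 85, 96, 99}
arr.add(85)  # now {1, 2, 56, 63, 73, 75, 81, 85, 96, 99}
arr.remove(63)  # {1, 2, 56, 73, 75, 81, 85, 96, 99}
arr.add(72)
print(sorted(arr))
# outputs [1, 2, 56, 72, 73, 75, 81, 85, 96, 99]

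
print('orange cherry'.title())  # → Orange Cherry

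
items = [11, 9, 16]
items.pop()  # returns 16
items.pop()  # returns 9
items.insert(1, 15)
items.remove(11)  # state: [15]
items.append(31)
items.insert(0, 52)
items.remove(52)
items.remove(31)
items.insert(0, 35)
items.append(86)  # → [35, 15, 86]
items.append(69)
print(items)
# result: [35, 15, 86, 69]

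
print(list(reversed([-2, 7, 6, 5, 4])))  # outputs [4, 5, 6, 7, -2]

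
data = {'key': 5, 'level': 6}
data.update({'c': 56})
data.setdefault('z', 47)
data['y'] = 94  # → {'key': 5, 'level': 6, 'c': 56, 'z': 47, 'y': 94}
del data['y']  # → {'key': 5, 'level': 6, 'c': 56, 'z': 47}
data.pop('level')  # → 6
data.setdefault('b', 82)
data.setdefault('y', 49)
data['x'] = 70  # {'key': 5, 'c': 56, 'z': 47, 'b': 82, 'y': 49, 'x': 70}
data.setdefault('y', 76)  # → 49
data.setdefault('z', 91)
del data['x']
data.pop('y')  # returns 49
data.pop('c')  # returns 56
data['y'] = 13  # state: {'key': 5, 'z': 47, 'b': 82, 'y': 13}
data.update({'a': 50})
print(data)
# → {'key': 5, 'z': 47, 'b': 82, 'y': 13, 'a': 50}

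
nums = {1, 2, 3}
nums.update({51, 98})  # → {1, 2, 3, 51, 98}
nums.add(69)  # {1, 2, 3, 51, 69, 98}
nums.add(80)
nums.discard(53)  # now {1, 2, 3, 51, 69, 80, 98}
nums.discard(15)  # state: {1, 2, 3, 51, 69, 80, 98}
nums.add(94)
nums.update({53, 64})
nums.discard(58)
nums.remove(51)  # {1, 2, 3, 53, 64, 69, 80, 94, 98}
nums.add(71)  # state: {1, 2, 3, 53, 64, 69, 71, 80, 94, 98}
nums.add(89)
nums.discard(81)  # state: {1, 2, 3, 53, 64, 69, 71, 80, 89, 94, 98}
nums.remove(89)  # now {1, 2, 3, 53, 64, 69, 71, 80, 94, 98}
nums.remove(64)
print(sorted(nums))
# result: [1, 2, 3, 53, 69, 71, 80, 94, 98]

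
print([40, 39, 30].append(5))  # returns None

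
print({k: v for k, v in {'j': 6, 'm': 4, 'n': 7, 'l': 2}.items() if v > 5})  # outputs {'j': 6, 'n': 7}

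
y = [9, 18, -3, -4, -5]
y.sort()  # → [-5, -4, -3, 9, 18]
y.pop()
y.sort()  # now [-5, -4, -3, 9]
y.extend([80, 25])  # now [-5, -4, -3, 9, 80, 25]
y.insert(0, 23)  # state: [23, -5, -4, -3, 9, 80, 25]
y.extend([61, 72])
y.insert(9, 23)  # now [23, -5, -4, -3, 9, 80, 25, 61, 72, 23]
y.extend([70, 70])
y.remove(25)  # [23, -5, -4, -3, 9, 80, 61, 72, 23, 70, 70]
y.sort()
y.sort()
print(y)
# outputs [-5, -4, -3, 9, 23, 23, 61, 70, 70, 72, 80]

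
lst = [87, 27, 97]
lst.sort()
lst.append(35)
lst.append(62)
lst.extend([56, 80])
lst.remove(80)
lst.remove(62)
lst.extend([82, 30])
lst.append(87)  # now [27, 87, 97, 35, 56, 82, 30, 87]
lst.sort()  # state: [27, 30, 35, 56, 82, 87, 87, 97]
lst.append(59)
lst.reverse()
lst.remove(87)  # [59, 97, 87, 82, 56, 35, 30, 27]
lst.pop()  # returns 27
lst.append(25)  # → [59, 97, 87, 82, 56, 35, 30, 25]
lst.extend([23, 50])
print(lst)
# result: [59, 97, 87, 82, 56, 35, 30, 25, 23, 50]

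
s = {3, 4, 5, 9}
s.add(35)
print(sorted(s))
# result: [3, 4, 5, 9, 35]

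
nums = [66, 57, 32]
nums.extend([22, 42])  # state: [66, 57, 32, 22, 42]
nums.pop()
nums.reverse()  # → [22, 32, 57, 66]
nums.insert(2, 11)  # [22, 32, 11, 57, 66]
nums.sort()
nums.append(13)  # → [11, 22, 32, 57, 66, 13]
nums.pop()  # 13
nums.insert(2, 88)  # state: [11, 22, 88, 32, 57, 66]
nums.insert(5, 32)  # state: [11, 22, 88, 32, 57, 32, 66]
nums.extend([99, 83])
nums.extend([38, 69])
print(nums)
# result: [11, 22, 88, 32, 57, 32, 66, 99, 83, 38, 69]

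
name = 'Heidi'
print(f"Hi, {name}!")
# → Hi, Heidi!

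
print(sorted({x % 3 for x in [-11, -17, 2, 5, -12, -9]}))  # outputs [0, 1, 2]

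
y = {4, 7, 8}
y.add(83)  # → {4, 7, 8, 83}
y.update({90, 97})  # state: {4, 7, 8, 83, 90, 97}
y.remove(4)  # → {7, 8, 83, 90, 97}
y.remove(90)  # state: {7, 8, 83, 97}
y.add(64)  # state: {7, 8, 64, 83, 97}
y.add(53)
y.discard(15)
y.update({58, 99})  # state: {7, 8, 53, 58, 64, 83, 97, 99}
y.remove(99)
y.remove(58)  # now {7, 8, 53, 64, 83, 97}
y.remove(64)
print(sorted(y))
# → [7, 8, 53, 83, 97]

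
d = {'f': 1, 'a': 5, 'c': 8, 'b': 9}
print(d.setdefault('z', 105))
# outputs 105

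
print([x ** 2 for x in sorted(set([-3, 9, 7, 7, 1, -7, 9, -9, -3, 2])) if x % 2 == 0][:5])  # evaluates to [4]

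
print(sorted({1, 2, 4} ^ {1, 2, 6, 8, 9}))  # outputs [4, 6, 8, 9]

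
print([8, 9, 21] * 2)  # [8, 9, 21, 8, 9, 21]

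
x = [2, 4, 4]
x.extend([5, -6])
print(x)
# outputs [2, 4, 4, 5, -6]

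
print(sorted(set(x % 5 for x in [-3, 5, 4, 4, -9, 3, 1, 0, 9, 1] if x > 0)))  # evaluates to [0, 1, 3, 4]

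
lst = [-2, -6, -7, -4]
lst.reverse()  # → [-4, -7, -6, -2]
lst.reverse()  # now [-2, -6, -7, -4]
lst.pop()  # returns -4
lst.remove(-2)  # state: [-6, -7]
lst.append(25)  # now [-6, -7, 25]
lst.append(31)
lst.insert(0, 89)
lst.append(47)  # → [89, -6, -7, 25, 31, 47]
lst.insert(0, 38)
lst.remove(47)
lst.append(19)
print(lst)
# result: [38, 89, -6, -7, 25, 31, 19]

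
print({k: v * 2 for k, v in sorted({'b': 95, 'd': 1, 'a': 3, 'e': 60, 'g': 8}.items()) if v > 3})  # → {'b': 190, 'e': 120, 'g': 16}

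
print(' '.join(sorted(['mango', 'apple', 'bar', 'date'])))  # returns apple bar date mango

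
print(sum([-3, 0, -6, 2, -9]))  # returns -16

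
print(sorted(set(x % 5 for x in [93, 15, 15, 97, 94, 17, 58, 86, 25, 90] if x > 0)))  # [0, 1, 2, 3, 4]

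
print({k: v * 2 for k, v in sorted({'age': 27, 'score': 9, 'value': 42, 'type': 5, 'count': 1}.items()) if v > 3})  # {'age': 54, 'score': 18, 'type': 10, 'value': 84}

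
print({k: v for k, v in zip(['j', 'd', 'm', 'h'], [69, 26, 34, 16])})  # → {'j': 69, 'd': 26, 'm': 34, 'h': 16}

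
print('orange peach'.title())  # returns Orange Peach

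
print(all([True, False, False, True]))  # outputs False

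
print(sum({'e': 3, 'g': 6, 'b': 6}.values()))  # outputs 15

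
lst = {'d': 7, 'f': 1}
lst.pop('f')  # 1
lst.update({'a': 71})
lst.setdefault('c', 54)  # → 54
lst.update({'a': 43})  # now {'d': 7, 'a': 43, 'c': 54}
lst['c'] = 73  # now {'d': 7, 'a': 43, 'c': 73}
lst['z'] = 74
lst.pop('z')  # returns 74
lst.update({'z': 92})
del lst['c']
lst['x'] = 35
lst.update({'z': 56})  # {'d': 7, 'a': 43, 'z': 56, 'x': 35}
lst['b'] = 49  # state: {'d': 7, 'a': 43, 'z': 56, 'x': 35, 'b': 49}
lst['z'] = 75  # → {'d': 7, 'a': 43, 'z': 75, 'x': 35, 'b': 49}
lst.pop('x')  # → 35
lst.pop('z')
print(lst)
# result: {'d': 7, 'a': 43, 'b': 49}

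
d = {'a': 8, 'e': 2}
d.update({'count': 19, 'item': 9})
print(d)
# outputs {'a': 8, 'e': 2, 'count': 19, 'item': 9}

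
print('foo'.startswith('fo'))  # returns True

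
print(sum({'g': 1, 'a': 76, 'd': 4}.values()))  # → 81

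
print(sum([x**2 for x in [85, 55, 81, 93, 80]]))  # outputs 31860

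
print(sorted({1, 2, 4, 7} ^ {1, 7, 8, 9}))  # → [2, 4, 8, 9]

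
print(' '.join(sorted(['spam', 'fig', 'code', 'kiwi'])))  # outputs code fig kiwi spam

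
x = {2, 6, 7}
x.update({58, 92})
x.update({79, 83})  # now {2, 6, 7, 58, 79, 83, 92}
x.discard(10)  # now {2, 6, 7, 58, 79, 83, 92}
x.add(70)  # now {2, 6, 7, 58, 70, 79, 83, 92}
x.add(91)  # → {2, 6, 7, 58, 70, 79, 83, 91, 92}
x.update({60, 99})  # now {2, 6, 7, 58, 60, 70, 79, 83, 91, 92, 99}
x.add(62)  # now {2, 6, 7, 58, 60, 62, 70, 79, 83, 91, 92, 99}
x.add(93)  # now {2, 6, 7, 58, 60, 62, 70, 79, 83, 91, 92, 93, 99}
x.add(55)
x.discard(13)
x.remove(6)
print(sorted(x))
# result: [2, 7, 55, 58, 60, 62, 70, 79, 83, 91, 92, 93, 99]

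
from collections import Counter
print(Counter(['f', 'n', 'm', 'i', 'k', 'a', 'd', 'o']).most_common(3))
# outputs [('f', 1), ('n', 1), ('m', 1)]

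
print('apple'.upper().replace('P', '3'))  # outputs A33LE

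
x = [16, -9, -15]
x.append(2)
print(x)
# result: [16, -9, -15, 2]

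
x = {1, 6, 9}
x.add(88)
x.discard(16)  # {1, 6, 9, 88}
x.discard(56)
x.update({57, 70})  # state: {1, 6, 9, 57, 70, 88}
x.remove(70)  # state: {1, 6, 9, 57, 88}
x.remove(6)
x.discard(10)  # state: {1, 9, 57, 88}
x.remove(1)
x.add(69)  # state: {9, 57, 69, 88}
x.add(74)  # {9, 57, 69, 74, 88}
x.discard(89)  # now {9, 57, 69, 74, 88}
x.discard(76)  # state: {9, 57, 69, 74, 88}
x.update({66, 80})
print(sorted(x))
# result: [9, 57, 66, 69, 74, 80, 88]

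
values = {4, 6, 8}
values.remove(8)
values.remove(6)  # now {4}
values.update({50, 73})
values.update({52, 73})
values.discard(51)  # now {4, 50, 52, 73}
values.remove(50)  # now {4, 52, 73}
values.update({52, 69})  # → {4, 52, 69, 73}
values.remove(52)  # {4, 69, 73}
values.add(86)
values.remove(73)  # {4, 69, 86}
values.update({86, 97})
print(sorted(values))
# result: [4, 69, 86, 97]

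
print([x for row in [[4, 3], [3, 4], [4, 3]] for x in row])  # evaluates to [4, 3, 3, 4, 4, 3]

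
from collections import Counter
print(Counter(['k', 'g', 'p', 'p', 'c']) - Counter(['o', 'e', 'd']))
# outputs Counter({'p': 2, 'k': 1, 'g': 1, 'c': 1})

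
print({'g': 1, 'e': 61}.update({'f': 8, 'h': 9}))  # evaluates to None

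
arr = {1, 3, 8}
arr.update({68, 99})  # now {1, 3, 8, 68, 99}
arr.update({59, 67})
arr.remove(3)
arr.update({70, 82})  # {1, 8, 59, 67, 68, 70, 82, 99}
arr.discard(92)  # {1, 8, 59, 67, 68, 70, 82, 99}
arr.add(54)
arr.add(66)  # {1, 8, 54, 59, 66, 67, 68, 70, 82, 99}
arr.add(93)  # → {1, 8, 54, 59, 66, 67, 68, 70, 82, 93, 99}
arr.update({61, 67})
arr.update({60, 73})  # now {1, 8, 54, 59, 60, 61, 66, 67, 68, 70, 73, 82, 93, 99}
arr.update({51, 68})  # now {1, 8, 51, 54, 59, 60, 61, 66, 67, 68, 70, 73, 82, 93, 99}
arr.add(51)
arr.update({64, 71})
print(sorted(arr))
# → [1, 8, 51, 54, 59, 60, 61, 64, 66, 67, 68, 70, 71, 73, 82, 93, 99]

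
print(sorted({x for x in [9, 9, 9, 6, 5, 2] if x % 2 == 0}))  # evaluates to [2, 6]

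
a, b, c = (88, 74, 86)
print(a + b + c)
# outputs 248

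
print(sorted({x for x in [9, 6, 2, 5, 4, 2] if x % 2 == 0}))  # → [2, 4, 6]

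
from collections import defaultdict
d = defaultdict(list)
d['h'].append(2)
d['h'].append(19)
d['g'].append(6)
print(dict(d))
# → {'h': [2, 19], 'g': [6]}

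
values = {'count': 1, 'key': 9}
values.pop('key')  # 9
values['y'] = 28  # {'count': 1, 'y': 28}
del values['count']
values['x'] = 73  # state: {'y': 28, 'x': 73}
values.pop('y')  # 28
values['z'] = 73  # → {'x': 73, 'z': 73}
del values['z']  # {'x': 73}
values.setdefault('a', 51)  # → 51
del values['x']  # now {'a': 51}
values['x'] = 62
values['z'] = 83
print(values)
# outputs {'a': 51, 'x': 62, 'z': 83}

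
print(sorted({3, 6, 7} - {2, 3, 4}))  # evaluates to [6, 7]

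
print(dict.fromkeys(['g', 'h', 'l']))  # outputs {'g': None, 'h': None, 'l': None}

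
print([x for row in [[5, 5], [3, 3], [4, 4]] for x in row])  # [5, 5, 3, 3, 4, 4]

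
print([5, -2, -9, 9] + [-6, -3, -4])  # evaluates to [5, -2, -9, 9, -6, -3, -4]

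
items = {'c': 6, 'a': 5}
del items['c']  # {'a': 5}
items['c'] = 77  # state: {'a': 5, 'c': 77}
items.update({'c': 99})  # {'a': 5, 'c': 99}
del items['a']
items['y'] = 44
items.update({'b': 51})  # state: {'c': 99, 'y': 44, 'b': 51}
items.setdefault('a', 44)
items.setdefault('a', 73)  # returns 44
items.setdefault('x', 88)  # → 88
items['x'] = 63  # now {'c': 99, 'y': 44, 'b': 51, 'a': 44, 'x': 63}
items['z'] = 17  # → {'c': 99, 'y': 44, 'b': 51, 'a': 44, 'x': 63, 'z': 17}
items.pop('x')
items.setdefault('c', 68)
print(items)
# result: {'c': 99, 'y': 44, 'b': 51, 'a': 44, 'z': 17}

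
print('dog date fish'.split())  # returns ['dog', 'date', 'fish']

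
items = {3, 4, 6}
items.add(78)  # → {3, 4, 6, 78}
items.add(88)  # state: {3, 4, 6, 78, 88}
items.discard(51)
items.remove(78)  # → {3, 4, 6, 88}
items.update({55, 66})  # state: {3, 4, 6, 55, 66, 88}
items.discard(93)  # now {3, 4, 6, 55, 66, 88}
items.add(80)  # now {3, 4, 6, 55, 66, 80, 88}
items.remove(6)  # {3, 4, 55, 66, 80, 88}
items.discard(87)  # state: {3, 4, 55, 66, 80, 88}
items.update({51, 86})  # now {3, 4, 51, 55, 66, 80, 86, 88}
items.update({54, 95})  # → {3, 4, 51, 54, 55, 66, 80, 86, 88, 95}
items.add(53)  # {3, 4, 51, 53, 54, 55, 66, 80, 86, 88, 95}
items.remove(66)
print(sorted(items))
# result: [3, 4, 51, 53, 54, 55, 80, 86, 88, 95]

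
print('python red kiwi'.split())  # ['python', 'red', 'kiwi']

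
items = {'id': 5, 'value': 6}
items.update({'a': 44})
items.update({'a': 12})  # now {'id': 5, 'value': 6, 'a': 12}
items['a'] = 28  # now {'id': 5, 'value': 6, 'a': 28}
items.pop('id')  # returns 5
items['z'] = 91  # {'value': 6, 'a': 28, 'z': 91}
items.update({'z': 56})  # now {'value': 6, 'a': 28, 'z': 56}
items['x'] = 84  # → {'value': 6, 'a': 28, 'z': 56, 'x': 84}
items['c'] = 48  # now {'value': 6, 'a': 28, 'z': 56, 'x': 84, 'c': 48}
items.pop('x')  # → 84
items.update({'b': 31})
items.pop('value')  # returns 6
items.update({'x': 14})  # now {'a': 28, 'z': 56, 'c': 48, 'b': 31, 'x': 14}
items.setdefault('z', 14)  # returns 56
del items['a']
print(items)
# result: {'z': 56, 'c': 48, 'b': 31, 'x': 14}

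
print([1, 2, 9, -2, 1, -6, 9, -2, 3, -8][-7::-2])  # [-2, 2]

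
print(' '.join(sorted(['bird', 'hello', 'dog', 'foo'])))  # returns bird dog foo hello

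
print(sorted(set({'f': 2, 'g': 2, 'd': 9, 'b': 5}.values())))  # [2, 5, 9]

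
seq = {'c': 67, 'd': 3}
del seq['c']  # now {'d': 3}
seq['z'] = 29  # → {'d': 3, 'z': 29}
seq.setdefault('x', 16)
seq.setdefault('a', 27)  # 27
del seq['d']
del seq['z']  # {'x': 16, 'a': 27}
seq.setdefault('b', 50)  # 50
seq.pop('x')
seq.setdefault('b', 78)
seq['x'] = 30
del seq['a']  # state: {'b': 50, 'x': 30}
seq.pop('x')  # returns 30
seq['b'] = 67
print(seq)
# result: {'b': 67}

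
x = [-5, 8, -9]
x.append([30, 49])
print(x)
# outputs [-5, 8, -9, [30, 49]]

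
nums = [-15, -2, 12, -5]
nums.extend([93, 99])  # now [-15, -2, 12, -5, 93, 99]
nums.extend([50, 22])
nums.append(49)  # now [-15, -2, 12, -5, 93, 99, 50, 22, 49]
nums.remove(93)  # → [-15, -2, 12, -5, 99, 50, 22, 49]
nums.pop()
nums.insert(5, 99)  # [-15, -2, 12, -5, 99, 99, 50, 22]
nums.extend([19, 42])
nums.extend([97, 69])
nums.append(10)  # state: [-15, -2, 12, -5, 99, 99, 50, 22, 19, 42, 97, 69, 10]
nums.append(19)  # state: [-15, -2, 12, -5, 99, 99, 50, 22, 19, 42, 97, 69, 10, 19]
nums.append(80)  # [-15, -2, 12, -5, 99, 99, 50, 22, 19, 42, 97, 69, 10, 19, 80]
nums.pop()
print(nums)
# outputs [-15, -2, 12, -5, 99, 99, 50, 22, 19, 42, 97, 69, 10, 19]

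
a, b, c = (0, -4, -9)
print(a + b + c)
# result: -13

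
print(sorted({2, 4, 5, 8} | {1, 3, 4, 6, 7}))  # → [1, 2, 3, 4, 5, 6, 7, 8]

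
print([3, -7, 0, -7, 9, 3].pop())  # 3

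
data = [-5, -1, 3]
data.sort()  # [-5, -1, 3]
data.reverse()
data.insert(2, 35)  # [3, -1, 35, -5]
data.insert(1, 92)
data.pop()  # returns -5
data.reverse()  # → [35, -1, 92, 3]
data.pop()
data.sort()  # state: [-1, 35, 92]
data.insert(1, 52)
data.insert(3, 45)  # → [-1, 52, 35, 45, 92]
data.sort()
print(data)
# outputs [-1, 35, 45, 52, 92]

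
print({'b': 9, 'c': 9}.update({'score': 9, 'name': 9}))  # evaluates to None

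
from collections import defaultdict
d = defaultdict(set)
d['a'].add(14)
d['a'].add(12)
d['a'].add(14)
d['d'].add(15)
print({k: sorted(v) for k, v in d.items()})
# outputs {'a': [12, 14], 'd': [15]}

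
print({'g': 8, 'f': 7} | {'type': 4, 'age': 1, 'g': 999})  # {'g': 999, 'f': 7, 'type': 4, 'age': 1}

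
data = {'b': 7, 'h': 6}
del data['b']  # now {'h': 6}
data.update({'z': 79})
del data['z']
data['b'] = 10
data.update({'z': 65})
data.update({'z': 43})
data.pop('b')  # 10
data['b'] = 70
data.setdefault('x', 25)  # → 25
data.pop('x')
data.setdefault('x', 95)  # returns 95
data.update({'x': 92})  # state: {'h': 6, 'z': 43, 'b': 70, 'x': 92}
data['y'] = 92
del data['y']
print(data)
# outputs {'h': 6, 'z': 43, 'b': 70, 'x': 92}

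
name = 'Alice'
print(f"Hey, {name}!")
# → Hey, Alice!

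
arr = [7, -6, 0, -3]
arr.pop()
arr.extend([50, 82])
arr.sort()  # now [-6, 0, 7, 50, 82]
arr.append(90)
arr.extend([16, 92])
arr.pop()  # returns 92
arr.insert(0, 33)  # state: [33, -6, 0, 7, 50, 82, 90, 16]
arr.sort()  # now [-6, 0, 7, 16, 33, 50, 82, 90]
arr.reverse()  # [90, 82, 50, 33, 16, 7, 0, -6]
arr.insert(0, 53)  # [53, 90, 82, 50, 33, 16, 7, 0, -6]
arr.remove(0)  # [53, 90, 82, 50, 33, 16, 7, -6]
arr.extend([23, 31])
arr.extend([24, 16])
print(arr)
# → [53, 90, 82, 50, 33, 16, 7, -6, 23, 31, 24, 16]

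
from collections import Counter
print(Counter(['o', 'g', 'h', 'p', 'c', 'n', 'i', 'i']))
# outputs Counter({'i': 2, 'o': 1, 'g': 1, 'h': 1, 'p': 1, 'c': 1, 'n': 1})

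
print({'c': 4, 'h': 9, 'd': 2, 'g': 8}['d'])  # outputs 2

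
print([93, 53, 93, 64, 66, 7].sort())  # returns None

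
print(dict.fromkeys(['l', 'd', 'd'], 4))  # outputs {'l': 4, 'd': 4}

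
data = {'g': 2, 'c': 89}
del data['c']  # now {'g': 2}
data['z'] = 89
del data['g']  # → {'z': 89}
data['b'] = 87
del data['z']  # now {'b': 87}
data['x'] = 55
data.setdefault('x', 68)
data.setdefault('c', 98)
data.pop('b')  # 87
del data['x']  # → {'c': 98}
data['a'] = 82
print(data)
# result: {'c': 98, 'a': 82}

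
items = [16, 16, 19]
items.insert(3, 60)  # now [16, 16, 19, 60]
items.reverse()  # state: [60, 19, 16, 16]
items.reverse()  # [16, 16, 19, 60]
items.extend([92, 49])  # [16, 16, 19, 60, 92, 49]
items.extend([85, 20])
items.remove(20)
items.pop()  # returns 85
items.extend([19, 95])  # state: [16, 16, 19, 60, 92, 49, 19, 95]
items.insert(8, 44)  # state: [16, 16, 19, 60, 92, 49, 19, 95, 44]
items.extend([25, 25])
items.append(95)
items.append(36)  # [16, 16, 19, 60, 92, 49, 19, 95, 44, 25, 25, 95, 36]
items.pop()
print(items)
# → [16, 16, 19, 60, 92, 49, 19, 95, 44, 25, 25, 95]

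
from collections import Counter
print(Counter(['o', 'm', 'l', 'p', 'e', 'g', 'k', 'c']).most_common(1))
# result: [('o', 1)]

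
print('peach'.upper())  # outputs PEACH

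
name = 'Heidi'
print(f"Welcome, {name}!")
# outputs Welcome, Heidi!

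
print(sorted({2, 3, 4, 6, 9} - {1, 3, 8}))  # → [2, 4, 6, 9]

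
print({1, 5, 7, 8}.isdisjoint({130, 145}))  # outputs True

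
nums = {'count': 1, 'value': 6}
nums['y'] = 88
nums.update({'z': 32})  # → {'count': 1, 'value': 6, 'y': 88, 'z': 32}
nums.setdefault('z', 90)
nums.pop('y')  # 88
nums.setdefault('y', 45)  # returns 45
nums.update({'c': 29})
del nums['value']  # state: {'count': 1, 'z': 32, 'y': 45, 'c': 29}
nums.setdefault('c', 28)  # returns 29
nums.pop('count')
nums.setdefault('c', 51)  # 29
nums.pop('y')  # 45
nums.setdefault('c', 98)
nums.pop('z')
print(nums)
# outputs {'c': 29}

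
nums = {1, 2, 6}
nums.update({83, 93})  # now {1, 2, 6, 83, 93}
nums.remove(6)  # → {1, 2, 83, 93}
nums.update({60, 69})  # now {1, 2, 60, 69, 83, 93}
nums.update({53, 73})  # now {1, 2, 53, 60, 69, 73, 83, 93}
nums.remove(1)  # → {2, 53, 60, 69, 73, 83, 93}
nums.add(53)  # {2, 53, 60, 69, 73, 83, 93}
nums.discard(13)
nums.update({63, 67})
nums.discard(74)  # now {2, 53, 60, 63, 67, 69, 73, 83, 93}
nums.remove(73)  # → {2, 53, 60, 63, 67, 69, 83, 93}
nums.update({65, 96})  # {2, 53, 60, 63, 65, 67, 69, 83, 93, 96}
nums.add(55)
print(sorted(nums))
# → [2, 53, 55, 60, 63, 65, 67, 69, 83, 93, 96]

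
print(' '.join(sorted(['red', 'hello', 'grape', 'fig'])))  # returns fig grape hello red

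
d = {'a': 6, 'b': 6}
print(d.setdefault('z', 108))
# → 108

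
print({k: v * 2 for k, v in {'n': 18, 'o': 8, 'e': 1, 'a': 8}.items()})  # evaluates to {'n': 36, 'o': 16, 'e': 2, 'a': 16}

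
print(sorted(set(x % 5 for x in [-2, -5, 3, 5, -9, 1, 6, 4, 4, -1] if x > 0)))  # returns [0, 1, 3, 4]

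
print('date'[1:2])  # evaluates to a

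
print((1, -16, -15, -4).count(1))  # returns 1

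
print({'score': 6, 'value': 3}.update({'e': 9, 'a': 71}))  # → None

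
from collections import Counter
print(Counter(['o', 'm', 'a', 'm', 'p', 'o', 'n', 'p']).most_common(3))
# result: [('o', 2), ('m', 2), ('p', 2)]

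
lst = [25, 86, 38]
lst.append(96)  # [25, 86, 38, 96]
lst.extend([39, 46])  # [25, 86, 38, 96, 39, 46]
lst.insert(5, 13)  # [25, 86, 38, 96, 39, 13, 46]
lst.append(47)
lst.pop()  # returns 47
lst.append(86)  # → [25, 86, 38, 96, 39, 13, 46, 86]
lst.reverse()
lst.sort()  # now [13, 25, 38, 39, 46, 86, 86, 96]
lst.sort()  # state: [13, 25, 38, 39, 46, 86, 86, 96]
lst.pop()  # 96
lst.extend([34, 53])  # [13, 25, 38, 39, 46, 86, 86, 34, 53]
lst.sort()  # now [13, 25, 34, 38, 39, 46, 53, 86, 86]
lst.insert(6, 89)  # [13, 25, 34, 38, 39, 46, 89, 53, 86, 86]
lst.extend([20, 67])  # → [13, 25, 34, 38, 39, 46, 89, 53, 86, 86, 20, 67]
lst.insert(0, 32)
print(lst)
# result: [32, 13, 25, 34, 38, 39, 46, 89, 53, 86, 86, 20, 67]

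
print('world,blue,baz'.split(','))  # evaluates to ['world', 'blue', 'baz']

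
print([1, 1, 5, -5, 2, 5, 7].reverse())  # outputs None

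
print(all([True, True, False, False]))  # False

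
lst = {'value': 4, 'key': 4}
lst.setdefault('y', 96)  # 96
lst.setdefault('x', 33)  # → 33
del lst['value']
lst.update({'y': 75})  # {'key': 4, 'y': 75, 'x': 33}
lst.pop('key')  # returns 4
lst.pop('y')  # 75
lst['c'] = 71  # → {'x': 33, 'c': 71}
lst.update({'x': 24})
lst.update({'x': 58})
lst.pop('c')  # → 71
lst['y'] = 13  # {'x': 58, 'y': 13}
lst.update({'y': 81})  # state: {'x': 58, 'y': 81}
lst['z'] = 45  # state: {'x': 58, 'y': 81, 'z': 45}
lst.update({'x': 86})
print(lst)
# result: {'x': 86, 'y': 81, 'z': 45}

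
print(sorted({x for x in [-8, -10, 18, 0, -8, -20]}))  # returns [-20, -10, -8, 0, 18]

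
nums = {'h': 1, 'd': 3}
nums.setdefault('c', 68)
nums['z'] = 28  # {'h': 1, 'd': 3, 'c': 68, 'z': 28}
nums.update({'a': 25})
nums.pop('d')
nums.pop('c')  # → 68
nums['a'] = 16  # {'h': 1, 'z': 28, 'a': 16}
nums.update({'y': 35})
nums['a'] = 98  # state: {'h': 1, 'z': 28, 'a': 98, 'y': 35}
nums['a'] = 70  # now {'h': 1, 'z': 28, 'a': 70, 'y': 35}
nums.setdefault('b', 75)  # 75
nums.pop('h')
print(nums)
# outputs {'z': 28, 'a': 70, 'y': 35, 'b': 75}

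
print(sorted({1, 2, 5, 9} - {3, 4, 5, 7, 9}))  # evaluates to [1, 2]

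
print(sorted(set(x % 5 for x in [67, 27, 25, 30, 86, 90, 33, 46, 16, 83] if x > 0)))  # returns [0, 1, 2, 3]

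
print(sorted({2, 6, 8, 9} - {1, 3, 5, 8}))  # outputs [2, 6, 9]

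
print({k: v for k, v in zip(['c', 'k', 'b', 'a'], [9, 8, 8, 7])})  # {'c': 9, 'k': 8, 'b': 8, 'a': 7}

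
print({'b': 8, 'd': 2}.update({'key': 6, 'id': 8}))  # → None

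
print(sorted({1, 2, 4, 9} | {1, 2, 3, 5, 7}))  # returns [1, 2, 3, 4, 5, 7, 9]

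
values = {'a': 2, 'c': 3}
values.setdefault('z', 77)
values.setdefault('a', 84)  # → 2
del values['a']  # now {'c': 3, 'z': 77}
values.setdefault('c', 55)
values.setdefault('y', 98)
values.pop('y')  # 98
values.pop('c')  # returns 3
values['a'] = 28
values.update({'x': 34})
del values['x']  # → {'z': 77, 'a': 28}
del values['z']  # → {'a': 28}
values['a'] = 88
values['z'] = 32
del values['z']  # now {'a': 88}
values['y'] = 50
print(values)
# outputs {'a': 88, 'y': 50}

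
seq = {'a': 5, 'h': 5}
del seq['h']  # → {'a': 5}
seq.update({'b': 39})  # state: {'a': 5, 'b': 39}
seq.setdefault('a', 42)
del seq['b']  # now {'a': 5}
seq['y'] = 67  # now {'a': 5, 'y': 67}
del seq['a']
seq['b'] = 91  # {'y': 67, 'b': 91}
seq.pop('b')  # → 91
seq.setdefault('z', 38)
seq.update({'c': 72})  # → {'y': 67, 'z': 38, 'c': 72}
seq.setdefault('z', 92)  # 38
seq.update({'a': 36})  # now {'y': 67, 'z': 38, 'c': 72, 'a': 36}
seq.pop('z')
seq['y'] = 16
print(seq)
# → {'y': 16, 'c': 72, 'a': 36}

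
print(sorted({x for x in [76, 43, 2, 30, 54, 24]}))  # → [2, 24, 30, 43, 54, 76]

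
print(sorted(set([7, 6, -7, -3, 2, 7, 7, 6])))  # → [-7, -3, 2, 6, 7]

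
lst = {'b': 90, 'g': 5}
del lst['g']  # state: {'b': 90}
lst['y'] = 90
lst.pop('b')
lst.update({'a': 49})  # {'y': 90, 'a': 49}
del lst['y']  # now {'a': 49}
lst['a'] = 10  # {'a': 10}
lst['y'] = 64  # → {'a': 10, 'y': 64}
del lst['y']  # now {'a': 10}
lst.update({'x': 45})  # {'a': 10, 'x': 45}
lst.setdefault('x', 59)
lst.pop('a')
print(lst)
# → {'x': 45}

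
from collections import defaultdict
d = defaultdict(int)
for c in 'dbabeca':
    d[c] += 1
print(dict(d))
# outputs {'d': 1, 'b': 2, 'a': 2, 'e': 1, 'c': 1}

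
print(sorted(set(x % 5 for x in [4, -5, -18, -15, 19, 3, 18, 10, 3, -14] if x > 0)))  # [0, 3, 4]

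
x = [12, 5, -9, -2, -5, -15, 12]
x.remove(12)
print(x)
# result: [5, -9, -2, -5, -15, 12]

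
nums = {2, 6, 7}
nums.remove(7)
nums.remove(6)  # {2}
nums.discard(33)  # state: {2}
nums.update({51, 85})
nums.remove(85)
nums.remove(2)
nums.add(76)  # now {51, 76}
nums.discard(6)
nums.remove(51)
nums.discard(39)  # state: {76}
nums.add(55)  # {55, 76}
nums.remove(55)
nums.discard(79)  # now {76}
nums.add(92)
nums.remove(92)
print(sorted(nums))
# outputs [76]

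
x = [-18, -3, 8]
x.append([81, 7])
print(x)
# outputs [-18, -3, 8, [81, 7]]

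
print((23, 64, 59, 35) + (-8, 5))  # (23, 64, 59, 35, -8, 5)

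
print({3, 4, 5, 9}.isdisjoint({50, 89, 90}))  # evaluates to True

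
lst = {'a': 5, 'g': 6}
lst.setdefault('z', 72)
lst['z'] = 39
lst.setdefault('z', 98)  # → 39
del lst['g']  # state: {'a': 5, 'z': 39}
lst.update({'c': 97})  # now {'a': 5, 'z': 39, 'c': 97}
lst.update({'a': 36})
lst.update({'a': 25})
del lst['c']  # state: {'a': 25, 'z': 39}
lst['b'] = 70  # {'a': 25, 'z': 39, 'b': 70}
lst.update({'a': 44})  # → {'a': 44, 'z': 39, 'b': 70}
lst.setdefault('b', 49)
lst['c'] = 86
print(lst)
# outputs {'a': 44, 'z': 39, 'b': 70, 'c': 86}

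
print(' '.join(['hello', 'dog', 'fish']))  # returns hello dog fish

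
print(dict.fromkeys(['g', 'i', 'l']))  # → {'g': None, 'i': None, 'l': None}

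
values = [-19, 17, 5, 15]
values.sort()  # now [-19, 5, 15, 17]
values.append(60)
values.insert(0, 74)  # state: [74, -19, 5, 15, 17, 60]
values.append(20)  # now [74, -19, 5, 15, 17, 60, 20]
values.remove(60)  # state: [74, -19, 5, 15, 17, 20]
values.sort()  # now [-19, 5, 15, 17, 20, 74]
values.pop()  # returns 74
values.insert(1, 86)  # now [-19, 86, 5, 15, 17, 20]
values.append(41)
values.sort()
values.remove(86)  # [-19, 5, 15, 17, 20, 41]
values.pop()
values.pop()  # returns 20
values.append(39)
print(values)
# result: [-19, 5, 15, 17, 39]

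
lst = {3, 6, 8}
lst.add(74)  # {3, 6, 8, 74}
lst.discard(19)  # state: {3, 6, 8, 74}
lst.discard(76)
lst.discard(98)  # {3, 6, 8, 74}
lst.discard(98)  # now {3, 6, 8, 74}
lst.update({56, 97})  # {3, 6, 8, 56, 74, 97}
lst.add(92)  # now {3, 6, 8, 56, 74, 92, 97}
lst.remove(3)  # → {6, 8, 56, 74, 92, 97}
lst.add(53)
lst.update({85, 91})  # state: {6, 8, 53, 56, 74, 85, 91, 92, 97}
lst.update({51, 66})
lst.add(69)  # {6, 8, 51, 53, 56, 66, 69, 74, 85, 91, 92, 97}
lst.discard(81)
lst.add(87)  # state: {6, 8, 51, 53, 56, 66, 69, 74, 85, 87, 91, 92, 97}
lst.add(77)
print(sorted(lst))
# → [6, 8, 51, 53, 56, 66, 69, 74, 77, 85, 87, 91, 92, 97]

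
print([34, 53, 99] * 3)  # [34, 53, 99, 34, 53, 99, 34, 53, 99]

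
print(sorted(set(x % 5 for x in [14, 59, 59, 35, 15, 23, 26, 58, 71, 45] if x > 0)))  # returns [0, 1, 3, 4]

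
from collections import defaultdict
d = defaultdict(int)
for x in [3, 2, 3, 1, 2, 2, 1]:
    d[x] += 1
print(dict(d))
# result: {3: 2, 2: 3, 1: 2}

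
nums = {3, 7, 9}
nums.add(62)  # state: {3, 7, 9, 62}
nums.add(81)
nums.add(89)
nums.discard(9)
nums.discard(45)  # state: {3, 7, 62, 81, 89}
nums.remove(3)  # {7, 62, 81, 89}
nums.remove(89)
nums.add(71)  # {7, 62, 71, 81}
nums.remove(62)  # {7, 71, 81}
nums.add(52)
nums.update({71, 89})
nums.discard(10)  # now {7, 52, 71, 81, 89}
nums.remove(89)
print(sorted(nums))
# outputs [7, 52, 71, 81]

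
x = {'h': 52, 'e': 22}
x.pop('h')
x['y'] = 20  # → {'e': 22, 'y': 20}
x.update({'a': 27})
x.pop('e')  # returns 22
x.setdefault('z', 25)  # 25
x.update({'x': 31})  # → {'y': 20, 'a': 27, 'z': 25, 'x': 31}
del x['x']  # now {'y': 20, 'a': 27, 'z': 25}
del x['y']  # {'a': 27, 'z': 25}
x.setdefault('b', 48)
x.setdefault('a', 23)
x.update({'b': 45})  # {'a': 27, 'z': 25, 'b': 45}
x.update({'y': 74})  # {'a': 27, 'z': 25, 'b': 45, 'y': 74}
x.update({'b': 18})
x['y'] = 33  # {'a': 27, 'z': 25, 'b': 18, 'y': 33}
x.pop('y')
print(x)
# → {'a': 27, 'z': 25, 'b': 18}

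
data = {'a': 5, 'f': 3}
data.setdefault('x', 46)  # 46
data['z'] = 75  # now {'a': 5, 'f': 3, 'x': 46, 'z': 75}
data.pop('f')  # 3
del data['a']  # {'x': 46, 'z': 75}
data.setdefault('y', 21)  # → 21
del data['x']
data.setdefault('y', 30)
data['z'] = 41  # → {'z': 41, 'y': 21}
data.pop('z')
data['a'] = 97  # {'y': 21, 'a': 97}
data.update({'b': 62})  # {'y': 21, 'a': 97, 'b': 62}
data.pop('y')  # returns 21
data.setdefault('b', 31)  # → 62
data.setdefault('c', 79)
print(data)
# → {'a': 97, 'b': 62, 'c': 79}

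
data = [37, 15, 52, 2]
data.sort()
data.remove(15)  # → [2, 37, 52]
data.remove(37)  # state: [2, 52]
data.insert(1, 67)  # [2, 67, 52]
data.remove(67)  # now [2, 52]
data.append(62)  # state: [2, 52, 62]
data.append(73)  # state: [2, 52, 62, 73]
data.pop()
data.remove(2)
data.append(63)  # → [52, 62, 63]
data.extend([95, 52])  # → [52, 62, 63, 95, 52]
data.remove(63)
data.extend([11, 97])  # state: [52, 62, 95, 52, 11, 97]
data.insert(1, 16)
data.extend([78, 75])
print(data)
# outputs [52, 16, 62, 95, 52, 11, 97, 78, 75]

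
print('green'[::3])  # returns ge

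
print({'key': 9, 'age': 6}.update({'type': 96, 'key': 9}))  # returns None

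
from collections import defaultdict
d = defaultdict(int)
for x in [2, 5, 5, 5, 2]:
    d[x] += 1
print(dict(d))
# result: {2: 2, 5: 3}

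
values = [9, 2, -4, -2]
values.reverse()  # [-2, -4, 2, 9]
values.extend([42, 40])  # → [-2, -4, 2, 9, 42, 40]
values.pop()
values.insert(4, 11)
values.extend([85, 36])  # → [-2, -4, 2, 9, 11, 42, 85, 36]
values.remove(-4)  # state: [-2, 2, 9, 11, 42, 85, 36]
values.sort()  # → [-2, 2, 9, 11, 36, 42, 85]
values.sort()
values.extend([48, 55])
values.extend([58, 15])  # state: [-2, 2, 9, 11, 36, 42, 85, 48, 55, 58, 15]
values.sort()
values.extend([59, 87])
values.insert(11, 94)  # [-2, 2, 9, 11, 15, 36, 42, 48, 55, 58, 85, 94, 59, 87]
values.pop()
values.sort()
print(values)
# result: [-2, 2, 9, 11, 15, 36, 42, 48, 55, 58, 59, 85, 94]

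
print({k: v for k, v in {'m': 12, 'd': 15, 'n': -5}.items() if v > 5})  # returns {'m': 12, 'd': 15}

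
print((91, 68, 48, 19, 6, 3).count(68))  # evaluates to 1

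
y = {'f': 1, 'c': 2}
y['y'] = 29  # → {'f': 1, 'c': 2, 'y': 29}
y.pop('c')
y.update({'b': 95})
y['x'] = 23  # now {'f': 1, 'y': 29, 'b': 95, 'x': 23}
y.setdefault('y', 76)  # 29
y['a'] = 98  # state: {'f': 1, 'y': 29, 'b': 95, 'x': 23, 'a': 98}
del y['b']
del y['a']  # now {'f': 1, 'y': 29, 'x': 23}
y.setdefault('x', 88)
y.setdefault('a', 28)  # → 28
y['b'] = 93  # {'f': 1, 'y': 29, 'x': 23, 'a': 28, 'b': 93}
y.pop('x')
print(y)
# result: {'f': 1, 'y': 29, 'a': 28, 'b': 93}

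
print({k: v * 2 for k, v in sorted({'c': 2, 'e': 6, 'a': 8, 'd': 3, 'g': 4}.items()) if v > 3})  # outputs {'a': 16, 'e': 12, 'g': 8}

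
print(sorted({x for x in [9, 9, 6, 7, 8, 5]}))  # [5, 6, 7, 8, 9]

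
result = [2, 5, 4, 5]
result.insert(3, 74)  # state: [2, 5, 4, 74, 5]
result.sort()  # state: [2, 4, 5, 5, 74]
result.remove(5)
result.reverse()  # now [74, 5, 4, 2]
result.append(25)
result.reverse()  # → [25, 2, 4, 5, 74]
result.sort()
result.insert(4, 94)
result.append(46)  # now [2, 4, 5, 25, 94, 74, 46]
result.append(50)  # [2, 4, 5, 25, 94, 74, 46, 50]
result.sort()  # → [2, 4, 5, 25, 46, 50, 74, 94]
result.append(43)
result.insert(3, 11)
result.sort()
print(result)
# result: [2, 4, 5, 11, 25, 43, 46, 50, 74, 94]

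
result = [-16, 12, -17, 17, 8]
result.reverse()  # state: [8, 17, -17, 12, -16]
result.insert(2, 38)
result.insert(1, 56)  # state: [8, 56, 17, 38, -17, 12, -16]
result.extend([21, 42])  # [8, 56, 17, 38, -17, 12, -16, 21, 42]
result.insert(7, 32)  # [8, 56, 17, 38, -17, 12, -16, 32, 21, 42]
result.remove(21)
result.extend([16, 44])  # [8, 56, 17, 38, -17, 12, -16, 32, 42, 16, 44]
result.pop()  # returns 44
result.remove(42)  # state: [8, 56, 17, 38, -17, 12, -16, 32, 16]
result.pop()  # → 16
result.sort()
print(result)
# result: [-17, -16, 8, 12, 17, 32, 38, 56]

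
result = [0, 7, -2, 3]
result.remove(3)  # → [0, 7, -2]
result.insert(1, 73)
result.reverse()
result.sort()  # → [-2, 0, 7, 73]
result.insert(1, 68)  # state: [-2, 68, 0, 7, 73]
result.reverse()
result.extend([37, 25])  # [73, 7, 0, 68, -2, 37, 25]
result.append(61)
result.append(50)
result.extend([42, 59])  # [73, 7, 0, 68, -2, 37, 25, 61, 50, 42, 59]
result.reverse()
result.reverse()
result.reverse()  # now [59, 42, 50, 61, 25, 37, -2, 68, 0, 7, 73]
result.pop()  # 73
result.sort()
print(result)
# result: [-2, 0, 7, 25, 37, 42, 50, 59, 61, 68]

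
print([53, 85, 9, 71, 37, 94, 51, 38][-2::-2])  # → [51, 37, 9, 53]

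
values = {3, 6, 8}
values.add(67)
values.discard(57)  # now {3, 6, 8, 67}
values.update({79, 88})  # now {3, 6, 8, 67, 79, 88}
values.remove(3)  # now {6, 8, 67, 79, 88}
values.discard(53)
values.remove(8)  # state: {6, 67, 79, 88}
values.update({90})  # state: {6, 67, 79, 88, 90}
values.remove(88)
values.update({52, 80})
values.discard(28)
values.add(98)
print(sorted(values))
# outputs [6, 52, 67, 79, 80, 90, 98]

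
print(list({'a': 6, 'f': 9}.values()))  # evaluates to [6, 9]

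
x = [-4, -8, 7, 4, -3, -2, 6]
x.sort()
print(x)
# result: [-8, -4, -3, -2, 4, 6, 7]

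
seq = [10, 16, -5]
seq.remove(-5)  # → [10, 16]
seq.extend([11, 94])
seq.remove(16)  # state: [10, 11, 94]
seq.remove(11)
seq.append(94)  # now [10, 94, 94]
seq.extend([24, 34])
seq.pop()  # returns 34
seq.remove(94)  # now [10, 94, 24]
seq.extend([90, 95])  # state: [10, 94, 24, 90, 95]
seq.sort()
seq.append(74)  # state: [10, 24, 90, 94, 95, 74]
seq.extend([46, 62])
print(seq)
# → [10, 24, 90, 94, 95, 74, 46, 62]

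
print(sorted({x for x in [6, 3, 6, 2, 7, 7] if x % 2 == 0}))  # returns [2, 6]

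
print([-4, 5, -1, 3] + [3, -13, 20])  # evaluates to [-4, 5, -1, 3, 3, -13, 20]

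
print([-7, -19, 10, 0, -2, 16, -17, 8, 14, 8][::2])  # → [-7, 10, -2, -17, 14]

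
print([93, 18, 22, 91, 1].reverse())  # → None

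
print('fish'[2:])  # sh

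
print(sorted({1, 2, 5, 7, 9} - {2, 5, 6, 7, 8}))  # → [1, 9]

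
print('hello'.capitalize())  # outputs Hello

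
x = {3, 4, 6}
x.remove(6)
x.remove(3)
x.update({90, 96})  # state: {4, 90, 96}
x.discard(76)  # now {4, 90, 96}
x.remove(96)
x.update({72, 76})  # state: {4, 72, 76, 90}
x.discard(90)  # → {4, 72, 76}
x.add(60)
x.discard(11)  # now {4, 60, 72, 76}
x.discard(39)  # {4, 60, 72, 76}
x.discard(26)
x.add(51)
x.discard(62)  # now {4, 51, 60, 72, 76}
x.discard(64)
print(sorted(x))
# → [4, 51, 60, 72, 76]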